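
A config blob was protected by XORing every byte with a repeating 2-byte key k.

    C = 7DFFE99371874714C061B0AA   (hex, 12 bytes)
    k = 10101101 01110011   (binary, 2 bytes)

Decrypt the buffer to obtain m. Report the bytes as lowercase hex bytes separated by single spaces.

The 2-byte key repeats, so the effective keystream is ad 73 ad 73 ad 73 ad 73 ad 73 ad 73.
byte 0: 7d xor ad = d0
byte 1: ff xor 73 = 8c
byte 2: e9 xor ad = 44
byte 3: 93 xor 73 = e0
byte 4: 71 xor ad = dc
byte 5: 87 xor 73 = f4
byte 6: 47 xor ad = ea
byte 7: 14 xor 73 = 67
byte 8: c0 xor ad = 6d
byte 9: 61 xor 73 = 12
byte 10: b0 xor ad = 1d
byte 11: aa xor 73 = d9

d0 8c 44 e0 dc f4 ea 67 6d 12 1d d9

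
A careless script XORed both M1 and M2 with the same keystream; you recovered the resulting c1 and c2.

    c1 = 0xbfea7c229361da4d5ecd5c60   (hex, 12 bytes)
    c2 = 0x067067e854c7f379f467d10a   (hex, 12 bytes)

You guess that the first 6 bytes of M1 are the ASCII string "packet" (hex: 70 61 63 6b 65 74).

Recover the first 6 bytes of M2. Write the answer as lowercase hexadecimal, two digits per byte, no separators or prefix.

c9fb78a1a2d2

First, c1 ⊕ c2 = (M1 ⊕ K) ⊕ (M2 ⊕ K) = M1 ⊕ M2, so the key drops out. Then M2 = (M1 ⊕ M2) ⊕ M1 over the first 6 bytes.
byte 0: (bf xor 06) xor 70 = b9 xor 70 = c9
byte 1: (ea xor 70) xor 61 = 9a xor 61 = fb
byte 2: (7c xor 67) xor 63 = 1b xor 63 = 78
byte 3: (22 xor e8) xor 6b = ca xor 6b = a1
byte 4: (93 xor 54) xor 65 = c7 xor 65 = a2
byte 5: (61 xor c7) xor 74 = a6 xor 74 = d2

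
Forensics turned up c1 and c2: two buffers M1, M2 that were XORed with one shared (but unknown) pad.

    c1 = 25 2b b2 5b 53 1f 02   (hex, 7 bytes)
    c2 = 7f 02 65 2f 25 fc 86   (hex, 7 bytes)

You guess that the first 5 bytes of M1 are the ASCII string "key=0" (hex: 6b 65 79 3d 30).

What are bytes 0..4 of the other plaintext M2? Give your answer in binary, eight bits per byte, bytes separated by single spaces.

00110001 01001100 10101110 01001001 01000110

First, c1 ⊕ c2 = (M1 ⊕ K) ⊕ (M2 ⊕ K) = M1 ⊕ M2, so the key drops out. Then M2 = (M1 ⊕ M2) ⊕ M1 over the first 5 bytes.
byte 0: (25 ⊕ 7f) ⊕ 6b = 5a ⊕ 6b = 31
byte 1: (2b ⊕ 02) ⊕ 65 = 29 ⊕ 65 = 4c
byte 2: (b2 ⊕ 65) ⊕ 79 = d7 ⊕ 79 = ae
byte 3: (5b ⊕ 2f) ⊕ 3d = 74 ⊕ 3d = 49
byte 4: (53 ⊕ 25) ⊕ 30 = 76 ⊕ 30 = 46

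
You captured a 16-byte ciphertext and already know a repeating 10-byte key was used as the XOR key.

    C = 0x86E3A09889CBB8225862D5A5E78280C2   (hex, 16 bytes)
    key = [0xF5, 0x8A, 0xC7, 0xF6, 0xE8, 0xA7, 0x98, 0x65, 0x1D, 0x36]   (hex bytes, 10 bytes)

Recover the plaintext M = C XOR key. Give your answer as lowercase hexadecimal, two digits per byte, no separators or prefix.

7369676e616c20474554202f20746865

The 10-byte key repeats, so the effective keystream is f5 8a c7 f6 e8 a7 98 65 1d 36 f5 8a c7 f6 e8 a7.
byte 0: 86 XOR f5 = 73
byte 1: e3 XOR 8a = 69
byte 2: a0 XOR c7 = 67
byte 3: 98 XOR f6 = 6e
byte 4: 89 XOR e8 = 61
byte 5: cb XOR a7 = 6c
byte 6: b8 XOR 98 = 20
byte 7: 22 XOR 65 = 47
byte 8: 58 XOR 1d = 45
byte 9: 62 XOR 36 = 54
byte 10: d5 XOR f5 = 20
byte 11: a5 XOR 8a = 2f
byte 12: e7 XOR c7 = 20
byte 13: 82 XOR f6 = 74
byte 14: 80 XOR e8 = 68
byte 15: c2 XOR a7 = 65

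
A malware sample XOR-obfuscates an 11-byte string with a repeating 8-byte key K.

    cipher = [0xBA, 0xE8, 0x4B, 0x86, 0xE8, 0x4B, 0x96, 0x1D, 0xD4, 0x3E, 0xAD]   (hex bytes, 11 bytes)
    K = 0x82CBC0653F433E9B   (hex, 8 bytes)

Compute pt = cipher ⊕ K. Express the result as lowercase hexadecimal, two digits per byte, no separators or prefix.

38238be3d708a88656f56d

The 8-byte key repeats, so the effective keystream is 82 cb c0 65 3f 43 3e 9b 82 cb c0.
byte 0: 186 xor 130 =  56
byte 1: 232 xor 203 =  35
byte 2:  75 xor 192 = 139
byte 3: 134 xor 101 = 227
byte 4: 232 xor  63 = 215
byte 5:  75 xor  67 =   8
byte 6: 150 xor  62 = 168
byte 7:  29 xor 155 = 134
byte 8: 212 xor 130 =  86
byte 9:  62 xor 203 = 245
byte 10: 173 xor 192 = 109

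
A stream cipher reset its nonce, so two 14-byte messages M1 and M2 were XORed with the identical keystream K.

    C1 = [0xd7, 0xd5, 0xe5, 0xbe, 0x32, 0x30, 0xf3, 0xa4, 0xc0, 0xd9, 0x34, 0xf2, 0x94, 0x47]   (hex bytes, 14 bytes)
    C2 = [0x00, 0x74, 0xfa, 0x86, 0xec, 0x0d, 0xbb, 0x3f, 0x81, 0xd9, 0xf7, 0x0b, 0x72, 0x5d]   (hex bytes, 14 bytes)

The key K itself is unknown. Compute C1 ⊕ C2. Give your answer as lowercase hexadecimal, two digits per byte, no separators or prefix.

d7a11f38de3d489b4100c3f9e61a

C1 ⊕ C2 = (M1 ⊕ K) ⊕ (M2 ⊕ K) = M1 ⊕ M2 — the shared key cancels under XOR.
d7 ⊕ 00 = d7
d5 ⊕ 74 = a1
e5 ⊕ fa = 1f
be ⊕ 86 = 38
32 ⊕ ec = de
30 ⊕ 0d = 3d
f3 ⊕ bb = 48
a4 ⊕ 3f = 9b
c0 ⊕ 81 = 41
d9 ⊕ d9 = 00
34 ⊕ f7 = c3
f2 ⊕ 0b = f9
94 ⊕ 72 = e6
47 ⊕ 5d = 1a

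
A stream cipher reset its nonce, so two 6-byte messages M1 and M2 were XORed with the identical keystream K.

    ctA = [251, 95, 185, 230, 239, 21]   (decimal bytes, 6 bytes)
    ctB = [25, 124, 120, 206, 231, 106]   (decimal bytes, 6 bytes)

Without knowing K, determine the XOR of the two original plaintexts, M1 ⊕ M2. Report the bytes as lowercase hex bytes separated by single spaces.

e2 23 c1 28 08 7f

ctA ⊕ ctB = (M1 ⊕ K) ⊕ (M2 ⊕ K) = M1 ⊕ M2 — the shared key cancels under XOR.
251 xor  25 = 226
 95 xor 124 =  35
185 xor 120 = 193
230 xor 206 =  40
239 xor 231 =   8
 21 xor 106 = 127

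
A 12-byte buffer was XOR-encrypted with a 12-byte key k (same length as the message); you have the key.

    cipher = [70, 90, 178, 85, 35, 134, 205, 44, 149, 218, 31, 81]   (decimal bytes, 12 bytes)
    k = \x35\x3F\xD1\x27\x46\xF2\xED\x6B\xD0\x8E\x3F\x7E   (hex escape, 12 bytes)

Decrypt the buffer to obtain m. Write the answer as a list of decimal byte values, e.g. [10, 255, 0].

[115, 101, 99, 114, 101, 116, 32, 71, 69, 84, 32, 47]

XOR is its own inverse, so applying the key byte-wise gives the result directly.
byte 0: 46 ⊕ 35 = 73
byte 1: 5a ⊕ 3f = 65
byte 2: b2 ⊕ d1 = 63
byte 3: 55 ⊕ 27 = 72
byte 4: 23 ⊕ 46 = 65
byte 5: 86 ⊕ f2 = 74
byte 6: cd ⊕ ed = 20
byte 7: 2c ⊕ 6b = 47
byte 8: 95 ⊕ d0 = 45
byte 9: da ⊕ 8e = 54
byte 10: 1f ⊕ 3f = 20
byte 11: 51 ⊕ 7e = 2f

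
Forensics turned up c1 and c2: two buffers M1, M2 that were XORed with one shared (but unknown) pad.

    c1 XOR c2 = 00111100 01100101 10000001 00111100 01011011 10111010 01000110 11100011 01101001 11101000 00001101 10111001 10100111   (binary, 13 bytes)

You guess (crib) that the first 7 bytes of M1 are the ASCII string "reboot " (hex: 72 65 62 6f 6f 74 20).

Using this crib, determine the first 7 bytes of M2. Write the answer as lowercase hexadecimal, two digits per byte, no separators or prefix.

4e00e35334ce66

Since c1 ⊕ c2 = M1 ⊕ M2, XORing with the guessed M1 bytes yields the corresponding M2 bytes: M2 = (c1 ⊕ c2) ⊕ M1.
 60 XOR 114 =  78
101 XOR 101 =   0
129 XOR  98 = 227
 60 XOR 111 =  83
 91 XOR 111 =  52
186 XOR 116 = 206
 70 XOR  32 = 102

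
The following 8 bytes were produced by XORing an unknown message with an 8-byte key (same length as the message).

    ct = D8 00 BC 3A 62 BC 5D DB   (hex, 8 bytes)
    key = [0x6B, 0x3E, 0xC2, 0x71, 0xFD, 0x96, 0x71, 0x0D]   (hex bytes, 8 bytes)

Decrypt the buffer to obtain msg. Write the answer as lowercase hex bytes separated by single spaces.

b3 3e 7e 4b 9f 2a 2c d6

d8 ⊕ 6b = b3
00 ⊕ 3e = 3e
bc ⊕ c2 = 7e
3a ⊕ 71 = 4b
62 ⊕ fd = 9f
bc ⊕ 96 = 2a
5d ⊕ 71 = 2c
db ⊕ 0d = d6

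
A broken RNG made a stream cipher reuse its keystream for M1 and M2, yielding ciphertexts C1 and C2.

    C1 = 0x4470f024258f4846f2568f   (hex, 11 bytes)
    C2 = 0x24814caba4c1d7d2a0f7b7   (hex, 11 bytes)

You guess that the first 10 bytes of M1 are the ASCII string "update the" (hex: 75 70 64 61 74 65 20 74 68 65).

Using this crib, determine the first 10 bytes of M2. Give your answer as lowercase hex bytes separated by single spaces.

15 81 d8 ee f5 2b bf e0 3a c4

First, C1 ⊕ C2 = (M1 ⊕ K) ⊕ (M2 ⊕ K) = M1 ⊕ M2, so the key drops out. Then M2 = (M1 ⊕ M2) ⊕ M1 over the first 10 bytes.
byte 0: (44 ⊕ 24) ⊕ 75 = 60 ⊕ 75 = 15
byte 1: (70 ⊕ 81) ⊕ 70 = f1 ⊕ 70 = 81
byte 2: (f0 ⊕ 4c) ⊕ 64 = bc ⊕ 64 = d8
byte 3: (24 ⊕ ab) ⊕ 61 = 8f ⊕ 61 = ee
byte 4: (25 ⊕ a4) ⊕ 74 = 81 ⊕ 74 = f5
byte 5: (8f ⊕ c1) ⊕ 65 = 4e ⊕ 65 = 2b
byte 6: (48 ⊕ d7) ⊕ 20 = 9f ⊕ 20 = bf
byte 7: (46 ⊕ d2) ⊕ 74 = 94 ⊕ 74 = e0
byte 8: (f2 ⊕ a0) ⊕ 68 = 52 ⊕ 68 = 3a
byte 9: (56 ⊕ f7) ⊕ 65 = a1 ⊕ 65 = c4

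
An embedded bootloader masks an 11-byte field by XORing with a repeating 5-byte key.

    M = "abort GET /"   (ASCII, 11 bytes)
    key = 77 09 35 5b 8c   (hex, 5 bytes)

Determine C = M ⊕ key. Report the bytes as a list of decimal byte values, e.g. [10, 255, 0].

[22, 107, 90, 41, 248, 87, 78, 112, 15, 172, 88]

The 5-byte key repeats, so the effective keystream is 77 09 35 5b 8c 77 09 35 5b 8c 77.
byte 0: 61 ^ 77 = 16
byte 1: 62 ^ 09 = 6b
byte 2: 6f ^ 35 = 5a
byte 3: 72 ^ 5b = 29
byte 4: 74 ^ 8c = f8
byte 5: 20 ^ 77 = 57
byte 6: 47 ^ 09 = 4e
byte 7: 45 ^ 35 = 70
byte 8: 54 ^ 5b = 0f
byte 9: 20 ^ 8c = ac
byte 10: 2f ^ 77 = 58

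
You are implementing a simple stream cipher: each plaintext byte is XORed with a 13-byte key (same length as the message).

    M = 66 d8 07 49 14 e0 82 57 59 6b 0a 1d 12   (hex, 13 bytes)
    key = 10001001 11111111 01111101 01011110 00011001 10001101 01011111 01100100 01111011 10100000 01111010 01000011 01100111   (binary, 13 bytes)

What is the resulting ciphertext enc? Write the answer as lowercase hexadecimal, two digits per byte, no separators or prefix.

ef277a170d6ddd3322cb705e75

XOR is its own inverse, so applying the key byte-wise gives the result directly.
66 ⊕ 89 = ef
d8 ⊕ ff = 27
07 ⊕ 7d = 7a
49 ⊕ 5e = 17
14 ⊕ 19 = 0d
e0 ⊕ 8d = 6d
82 ⊕ 5f = dd
57 ⊕ 64 = 33
59 ⊕ 7b = 22
6b ⊕ a0 = cb
0a ⊕ 7a = 70
1d ⊕ 43 = 5e
12 ⊕ 67 = 75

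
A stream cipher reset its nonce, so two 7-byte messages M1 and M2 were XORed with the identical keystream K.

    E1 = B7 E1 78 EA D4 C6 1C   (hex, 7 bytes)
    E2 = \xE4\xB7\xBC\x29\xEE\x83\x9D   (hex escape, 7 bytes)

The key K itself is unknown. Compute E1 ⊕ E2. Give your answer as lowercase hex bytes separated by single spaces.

53 56 c4 c3 3a 45 81

E1 ⊕ E2 = (M1 ⊕ K) ⊕ (M2 ⊕ K) = M1 ⊕ M2 — the shared key cancels under XOR.
b7 xor e4 = 53
e1 xor b7 = 56
78 xor bc = c4
ea xor 29 = c3
d4 xor ee = 3a
c6 xor 83 = 45
1c xor 9d = 81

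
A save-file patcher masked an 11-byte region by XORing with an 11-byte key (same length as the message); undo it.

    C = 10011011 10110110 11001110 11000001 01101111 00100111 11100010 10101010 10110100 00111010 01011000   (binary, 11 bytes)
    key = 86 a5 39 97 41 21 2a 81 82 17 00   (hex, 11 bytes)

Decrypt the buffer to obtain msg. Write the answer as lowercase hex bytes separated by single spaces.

XOR is its own inverse, so applying the key byte-wise gives the result directly.
byte 0: 10011011 ^ 10000110 = 00011101
byte 1: 10110110 ^ 10100101 = 00010011
byte 2: 11001110 ^ 00111001 = 11110111
byte 3: 11000001 ^ 10010111 = 01010110
byte 4: 01101111 ^ 01000001 = 00101110
byte 5: 00100111 ^ 00100001 = 00000110
byte 6: 11100010 ^ 00101010 = 11001000
byte 7: 10101010 ^ 10000001 = 00101011
byte 8: 10110100 ^ 10000010 = 00110110
byte 9: 00111010 ^ 00010111 = 00101101
byte 10: 01011000 ^ 00000000 = 01011000

1d 13 f7 56 2e 06 c8 2b 36 2d 58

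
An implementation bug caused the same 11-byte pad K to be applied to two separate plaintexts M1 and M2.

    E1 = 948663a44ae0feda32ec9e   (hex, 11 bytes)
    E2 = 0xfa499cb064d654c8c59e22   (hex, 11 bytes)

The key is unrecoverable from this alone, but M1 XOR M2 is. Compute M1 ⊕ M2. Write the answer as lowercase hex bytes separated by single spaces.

E1 ⊕ E2 = (M1 ⊕ K) ⊕ (M2 ⊕ K) = M1 ⊕ M2 — the shared key cancels under XOR.
94 XOR fa = 6e
86 XOR 49 = cf
63 XOR 9c = ff
a4 XOR b0 = 14
4a XOR 64 = 2e
e0 XOR d6 = 36
fe XOR 54 = aa
da XOR c8 = 12
32 XOR c5 = f7
ec XOR 9e = 72
9e XOR 22 = bc

6e cf ff 14 2e 36 aa 12 f7 72 bc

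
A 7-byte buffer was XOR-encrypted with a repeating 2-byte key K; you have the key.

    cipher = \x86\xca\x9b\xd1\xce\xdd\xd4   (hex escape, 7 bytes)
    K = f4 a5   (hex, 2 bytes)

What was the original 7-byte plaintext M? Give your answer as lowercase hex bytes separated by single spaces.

72 6f 6f 74 3a 78 20

The 2-byte key repeats, so the effective keystream is f4 a5 f4 a5 f4 a5 f4.
byte 0: 134 ^ 244 = 114
byte 1: 202 ^ 165 = 111
byte 2: 155 ^ 244 = 111
byte 3: 209 ^ 165 = 116
byte 4: 206 ^ 244 =  58
byte 5: 221 ^ 165 = 120
byte 6: 212 ^ 244 =  32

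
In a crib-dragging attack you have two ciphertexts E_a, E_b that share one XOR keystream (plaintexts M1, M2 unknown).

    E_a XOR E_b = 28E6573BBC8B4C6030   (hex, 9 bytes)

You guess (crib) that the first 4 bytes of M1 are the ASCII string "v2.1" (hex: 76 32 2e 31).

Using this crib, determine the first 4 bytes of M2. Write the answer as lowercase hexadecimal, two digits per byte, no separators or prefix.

5ed4790a

Since E_a ⊕ E_b = M1 ⊕ M2, XORing with the guessed M1 bytes yields the corresponding M2 bytes: M2 = (E_a ⊕ E_b) ⊕ M1.
28 XOR 76 = 5e
e6 XOR 32 = d4
57 XOR 2e = 79
3b XOR 31 = 0a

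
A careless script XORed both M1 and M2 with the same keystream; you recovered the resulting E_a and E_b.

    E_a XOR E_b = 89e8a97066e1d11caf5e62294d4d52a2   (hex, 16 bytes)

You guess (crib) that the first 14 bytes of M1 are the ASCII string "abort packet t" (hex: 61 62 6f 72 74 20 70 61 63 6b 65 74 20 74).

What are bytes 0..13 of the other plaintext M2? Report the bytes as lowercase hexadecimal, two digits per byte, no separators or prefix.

e88ac60212c1a17dcc35075d6d39

Since E_a ⊕ E_b = M1 ⊕ M2, XORing with the guessed M1 bytes yields the corresponding M2 bytes: M2 = (E_a ⊕ E_b) ⊕ M1.
byte 0: 89 XOR 61 = e8
byte 1: e8 XOR 62 = 8a
byte 2: a9 XOR 6f = c6
byte 3: 70 XOR 72 = 02
byte 4: 66 XOR 74 = 12
byte 5: e1 XOR 20 = c1
byte 6: d1 XOR 70 = a1
byte 7: 1c XOR 61 = 7d
byte 8: af XOR 63 = cc
byte 9: 5e XOR 6b = 35
byte 10: 62 XOR 65 = 07
byte 11: 29 XOR 74 = 5d
byte 12: 4d XOR 20 = 6d
byte 13: 4d XOR 74 = 39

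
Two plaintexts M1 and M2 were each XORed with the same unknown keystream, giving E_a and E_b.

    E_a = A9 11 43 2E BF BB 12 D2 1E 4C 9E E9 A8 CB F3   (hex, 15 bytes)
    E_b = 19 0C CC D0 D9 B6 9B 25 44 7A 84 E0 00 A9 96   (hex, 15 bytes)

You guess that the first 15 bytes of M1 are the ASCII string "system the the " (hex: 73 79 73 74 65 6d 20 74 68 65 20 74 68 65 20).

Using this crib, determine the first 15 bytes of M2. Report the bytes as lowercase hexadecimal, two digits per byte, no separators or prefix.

First, E_a ⊕ E_b = (M1 ⊕ K) ⊕ (M2 ⊕ K) = M1 ⊕ M2, so the key drops out. Then M2 = (M1 ⊕ M2) ⊕ M1 over the first 15 bytes.
byte 0: (a9 ^ 19) ^ 73 = b0 ^ 73 = c3
byte 1: (11 ^ 0c) ^ 79 = 1d ^ 79 = 64
byte 2: (43 ^ cc) ^ 73 = 8f ^ 73 = fc
byte 3: (2e ^ d0) ^ 74 = fe ^ 74 = 8a
byte 4: (bf ^ d9) ^ 65 = 66 ^ 65 = 03
byte 5: (bb ^ b6) ^ 6d = 0d ^ 6d = 60
byte 6: (12 ^ 9b) ^ 20 = 89 ^ 20 = a9
byte 7: (d2 ^ 25) ^ 74 = f7 ^ 74 = 83
byte 8: (1e ^ 44) ^ 68 = 5a ^ 68 = 32
byte 9: (4c ^ 7a) ^ 65 = 36 ^ 65 = 53
byte 10: (9e ^ 84) ^ 20 = 1a ^ 20 = 3a
byte 11: (e9 ^ e0) ^ 74 = 09 ^ 74 = 7d
byte 12: (a8 ^ 00) ^ 68 = a8 ^ 68 = c0
byte 13: (cb ^ a9) ^ 65 = 62 ^ 65 = 07
byte 14: (f3 ^ 96) ^ 20 = 65 ^ 20 = 45

c364fc8a0360a98332533a7dc00745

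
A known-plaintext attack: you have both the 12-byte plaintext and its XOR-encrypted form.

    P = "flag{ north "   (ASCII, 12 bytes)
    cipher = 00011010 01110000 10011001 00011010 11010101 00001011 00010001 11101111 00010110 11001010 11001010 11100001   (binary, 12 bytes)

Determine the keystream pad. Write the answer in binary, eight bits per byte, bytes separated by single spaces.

Since cipher = P ⊕ pad, XORing both sides with P gives pad = P ⊕ cipher.
01100110 XOR 00011010 = 01111100
01101100 XOR 01110000 = 00011100
01100001 XOR 10011001 = 11111000
01100111 XOR 00011010 = 01111101
01111011 XOR 11010101 = 10101110
00100000 XOR 00001011 = 00101011
01101110 XOR 00010001 = 01111111
01101111 XOR 11101111 = 10000000
01110010 XOR 00010110 = 01100100
01110100 XOR 11001010 = 10111110
01101000 XOR 11001010 = 10100010
00100000 XOR 11100001 = 11000001

01111100 00011100 11111000 01111101 10101110 00101011 01111111 10000000 01100100 10111110 10100010 11000001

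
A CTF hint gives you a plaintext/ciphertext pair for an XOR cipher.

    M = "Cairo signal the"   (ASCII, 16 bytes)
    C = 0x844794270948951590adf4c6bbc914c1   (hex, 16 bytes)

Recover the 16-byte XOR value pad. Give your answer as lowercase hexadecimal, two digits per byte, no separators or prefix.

Since C = M ⊕ pad, XORing both sides with M gives pad = M ⊕ C.
01000011 XOR 10000100 = 11000111
01100001 XOR 01000111 = 00100110
01101001 XOR 10010100 = 11111101
01110010 XOR 00100111 = 01010101
01101111 XOR 00001001 = 01100110
00100000 XOR 01001000 = 01101000
01110011 XOR 10010101 = 11100110
01101001 XOR 00010101 = 01111100
01100111 XOR 10010000 = 11110111
01101110 XOR 10101101 = 11000011
01100001 XOR 11110100 = 10010101
01101100 XOR 11000110 = 10101010
00100000 XOR 10111011 = 10011011
01110100 XOR 11001001 = 10111101
01101000 XOR 00010100 = 01111100
01100101 XOR 11000001 = 10100100

c726fd556668e67cf7c395aa9bbd7ca4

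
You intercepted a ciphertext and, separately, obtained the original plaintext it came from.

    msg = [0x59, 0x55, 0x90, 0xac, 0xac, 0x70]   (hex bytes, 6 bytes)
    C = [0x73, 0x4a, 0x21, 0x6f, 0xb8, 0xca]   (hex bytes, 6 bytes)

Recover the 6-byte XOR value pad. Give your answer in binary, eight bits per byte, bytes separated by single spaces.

Since C = msg ⊕ pad, XORing both sides with msg gives pad = msg ⊕ C.
 89 ⊕ 115 =  42
 85 ⊕  74 =  31
144 ⊕  33 = 177
172 ⊕ 111 = 195
172 ⊕ 184 =  20
112 ⊕ 202 = 186

00101010 00011111 10110001 11000011 00010100 10111010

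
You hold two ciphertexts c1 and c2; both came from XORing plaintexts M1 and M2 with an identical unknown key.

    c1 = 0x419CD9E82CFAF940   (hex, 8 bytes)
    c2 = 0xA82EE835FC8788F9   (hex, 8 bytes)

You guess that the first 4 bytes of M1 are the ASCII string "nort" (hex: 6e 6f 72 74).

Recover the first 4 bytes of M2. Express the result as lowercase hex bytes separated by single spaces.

First, c1 ⊕ c2 = (M1 ⊕ K) ⊕ (M2 ⊕ K) = M1 ⊕ M2, so the key drops out. Then M2 = (M1 ⊕ M2) ⊕ M1 over the first 4 bytes.
byte 0: (41 XOR a8) XOR 6e = e9 XOR 6e = 87
byte 1: (9c XOR 2e) XOR 6f = b2 XOR 6f = dd
byte 2: (d9 XOR e8) XOR 72 = 31 XOR 72 = 43
byte 3: (e8 XOR 35) XOR 74 = dd XOR 74 = a9

87 dd 43 a9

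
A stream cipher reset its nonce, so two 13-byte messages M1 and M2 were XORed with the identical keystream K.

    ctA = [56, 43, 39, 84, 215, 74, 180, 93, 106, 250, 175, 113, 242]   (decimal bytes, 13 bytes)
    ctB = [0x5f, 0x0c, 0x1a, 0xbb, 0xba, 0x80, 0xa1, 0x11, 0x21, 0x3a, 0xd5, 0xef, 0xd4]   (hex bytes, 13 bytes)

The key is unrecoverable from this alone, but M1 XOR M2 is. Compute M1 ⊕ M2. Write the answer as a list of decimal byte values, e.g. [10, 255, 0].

ctA ⊕ ctB = (M1 ⊕ K) ⊕ (M2 ⊕ K) = M1 ⊕ M2 — the shared key cancels under XOR.
38 ^ 5f = 67
2b ^ 0c = 27
27 ^ 1a = 3d
54 ^ bb = ef
d7 ^ ba = 6d
4a ^ 80 = ca
b4 ^ a1 = 15
5d ^ 11 = 4c
6a ^ 21 = 4b
fa ^ 3a = c0
af ^ d5 = 7a
71 ^ ef = 9e
f2 ^ d4 = 26

[103, 39, 61, 239, 109, 202, 21, 76, 75, 192, 122, 158, 38]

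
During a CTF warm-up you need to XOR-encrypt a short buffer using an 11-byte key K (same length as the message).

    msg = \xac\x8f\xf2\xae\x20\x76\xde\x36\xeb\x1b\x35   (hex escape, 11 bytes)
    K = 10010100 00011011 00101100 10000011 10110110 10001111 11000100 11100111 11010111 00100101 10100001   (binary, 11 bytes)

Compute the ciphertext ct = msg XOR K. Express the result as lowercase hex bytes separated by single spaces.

172 ^ 148 =  56
143 ^  27 = 148
242 ^  44 = 222
174 ^ 131 =  45
 32 ^ 182 = 150
118 ^ 143 = 249
222 ^ 196 =  26
 54 ^ 231 = 209
235 ^ 215 =  60
 27 ^  37 =  62
 53 ^ 161 = 148

38 94 de 2d 96 f9 1a d1 3c 3e 94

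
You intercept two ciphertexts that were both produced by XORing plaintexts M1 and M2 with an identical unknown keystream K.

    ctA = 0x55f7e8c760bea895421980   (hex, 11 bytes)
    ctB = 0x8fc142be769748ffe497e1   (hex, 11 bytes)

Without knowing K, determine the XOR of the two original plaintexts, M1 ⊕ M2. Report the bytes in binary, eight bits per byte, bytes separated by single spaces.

ctA ⊕ ctB = (M1 ⊕ K) ⊕ (M2 ⊕ K) = M1 ⊕ M2 — the shared key cancels under XOR.
55 ⊕ 8f = da
f7 ⊕ c1 = 36
e8 ⊕ 42 = aa
c7 ⊕ be = 79
60 ⊕ 76 = 16
be ⊕ 97 = 29
a8 ⊕ 48 = e0
95 ⊕ ff = 6a
42 ⊕ e4 = a6
19 ⊕ 97 = 8e
80 ⊕ e1 = 61

11011010 00110110 10101010 01111001 00010110 00101001 11100000 01101010 10100110 10001110 01100001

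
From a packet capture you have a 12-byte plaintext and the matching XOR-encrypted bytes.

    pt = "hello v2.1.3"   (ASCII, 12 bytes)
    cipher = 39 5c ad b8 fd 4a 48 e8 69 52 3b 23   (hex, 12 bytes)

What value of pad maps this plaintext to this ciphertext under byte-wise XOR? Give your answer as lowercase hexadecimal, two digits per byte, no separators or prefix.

5139c1d4926a3eda47631510

Since cipher = pt ⊕ pad, XORing both sides with pt gives pad = pt ⊕ cipher.
68 ^ 39 = 51
65 ^ 5c = 39
6c ^ ad = c1
6c ^ b8 = d4
6f ^ fd = 92
20 ^ 4a = 6a
76 ^ 48 = 3e
32 ^ e8 = da
2e ^ 69 = 47
31 ^ 52 = 63
2e ^ 3b = 15
33 ^ 23 = 10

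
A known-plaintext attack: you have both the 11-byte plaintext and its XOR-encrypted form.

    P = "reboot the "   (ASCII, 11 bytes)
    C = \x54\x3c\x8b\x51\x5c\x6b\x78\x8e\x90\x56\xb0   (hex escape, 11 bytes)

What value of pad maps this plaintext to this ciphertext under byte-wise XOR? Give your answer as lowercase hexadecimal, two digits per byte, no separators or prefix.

Since C = P ⊕ pad, XORing both sides with P gives pad = P ⊕ C.
byte 0: 114 XOR  84 =  38
byte 1: 101 XOR  60 =  89
byte 2:  98 XOR 139 = 233
byte 3: 111 XOR  81 =  62
byte 4: 111 XOR  92 =  51
byte 5: 116 XOR 107 =  31
byte 6:  32 XOR 120 =  88
byte 7: 116 XOR 142 = 250
byte 8: 104 XOR 144 = 248
byte 9: 101 XOR  86 =  51
byte 10:  32 XOR 176 = 144

2659e93e331f58faf83390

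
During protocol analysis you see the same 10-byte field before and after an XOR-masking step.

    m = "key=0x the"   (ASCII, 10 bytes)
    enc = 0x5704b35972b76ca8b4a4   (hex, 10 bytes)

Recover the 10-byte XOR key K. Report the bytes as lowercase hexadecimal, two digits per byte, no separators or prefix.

Since enc = m ⊕ K, XORing both sides with m gives K = m ⊕ enc.
byte 0: 6b xor 57 = 3c
byte 1: 65 xor 04 = 61
byte 2: 79 xor b3 = ca
byte 3: 3d xor 59 = 64
byte 4: 30 xor 72 = 42
byte 5: 78 xor b7 = cf
byte 6: 20 xor 6c = 4c
byte 7: 74 xor a8 = dc
byte 8: 68 xor b4 = dc
byte 9: 65 xor a4 = c1

3c61ca6442cf4cdcdcc1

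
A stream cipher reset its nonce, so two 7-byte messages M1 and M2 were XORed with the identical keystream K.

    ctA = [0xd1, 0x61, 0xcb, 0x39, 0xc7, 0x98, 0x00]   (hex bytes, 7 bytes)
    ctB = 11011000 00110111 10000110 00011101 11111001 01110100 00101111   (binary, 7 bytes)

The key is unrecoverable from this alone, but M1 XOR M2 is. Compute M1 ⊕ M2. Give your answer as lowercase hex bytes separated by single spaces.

ctA ⊕ ctB = (M1 ⊕ K) ⊕ (M2 ⊕ K) = M1 ⊕ M2 — the shared key cancels under XOR.
byte 0: d1 xor d8 = 09
byte 1: 61 xor 37 = 56
byte 2: cb xor 86 = 4d
byte 3: 39 xor 1d = 24
byte 4: c7 xor f9 = 3e
byte 5: 98 xor 74 = ec
byte 6: 00 xor 2f = 2f

09 56 4d 24 3e ec 2f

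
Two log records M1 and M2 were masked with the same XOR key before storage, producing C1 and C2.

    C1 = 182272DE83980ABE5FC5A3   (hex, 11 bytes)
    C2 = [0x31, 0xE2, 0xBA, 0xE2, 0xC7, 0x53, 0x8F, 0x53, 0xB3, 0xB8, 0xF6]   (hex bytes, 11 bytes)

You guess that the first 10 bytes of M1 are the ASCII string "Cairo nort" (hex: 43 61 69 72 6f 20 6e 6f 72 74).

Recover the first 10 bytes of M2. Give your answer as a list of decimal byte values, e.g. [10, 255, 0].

First, C1 ⊕ C2 = (M1 ⊕ K) ⊕ (M2 ⊕ K) = M1 ⊕ M2, so the key drops out. Then M2 = (M1 ⊕ M2) ⊕ M1 over the first 10 bytes.
byte 0: (18 XOR 31) XOR 43 = 29 XOR 43 = 6a
byte 1: (22 XOR e2) XOR 61 = c0 XOR 61 = a1
byte 2: (72 XOR ba) XOR 69 = c8 XOR 69 = a1
byte 3: (de XOR e2) XOR 72 = 3c XOR 72 = 4e
byte 4: (83 XOR c7) XOR 6f = 44 XOR 6f = 2b
byte 5: (98 XOR 53) XOR 20 = cb XOR 20 = eb
byte 6: (0a XOR 8f) XOR 6e = 85 XOR 6e = eb
byte 7: (be XOR 53) XOR 6f = ed XOR 6f = 82
byte 8: (5f XOR b3) XOR 72 = ec XOR 72 = 9e
byte 9: (c5 XOR b8) XOR 74 = 7d XOR 74 = 09

[106, 161, 161, 78, 43, 235, 235, 130, 158, 9]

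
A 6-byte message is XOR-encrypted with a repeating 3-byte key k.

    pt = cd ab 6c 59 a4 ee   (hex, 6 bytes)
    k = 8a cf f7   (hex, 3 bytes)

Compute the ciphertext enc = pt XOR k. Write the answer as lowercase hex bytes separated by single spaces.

The 3-byte key repeats, so the effective keystream is 8a cf f7 8a cf f7.
byte 0: 11001101 XOR 10001010 = 01000111
byte 1: 10101011 XOR 11001111 = 01100100
byte 2: 01101100 XOR 11110111 = 10011011
byte 3: 01011001 XOR 10001010 = 11010011
byte 4: 10100100 XOR 11001111 = 01101011
byte 5: 11101110 XOR 11110111 = 00011001

47 64 9b d3 6b 19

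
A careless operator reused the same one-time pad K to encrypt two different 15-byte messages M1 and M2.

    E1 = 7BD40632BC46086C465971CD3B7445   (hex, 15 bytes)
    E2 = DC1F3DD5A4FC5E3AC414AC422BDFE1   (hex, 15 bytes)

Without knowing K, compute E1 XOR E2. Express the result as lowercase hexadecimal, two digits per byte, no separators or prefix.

E1 ⊕ E2 = (M1 ⊕ K) ⊕ (M2 ⊕ K) = M1 ⊕ M2 — the shared key cancels under XOR.
byte 0: 7b ⊕ dc = a7
byte 1: d4 ⊕ 1f = cb
byte 2: 06 ⊕ 3d = 3b
byte 3: 32 ⊕ d5 = e7
byte 4: bc ⊕ a4 = 18
byte 5: 46 ⊕ fc = ba
byte 6: 08 ⊕ 5e = 56
byte 7: 6c ⊕ 3a = 56
byte 8: 46 ⊕ c4 = 82
byte 9: 59 ⊕ 14 = 4d
byte 10: 71 ⊕ ac = dd
byte 11: cd ⊕ 42 = 8f
byte 12: 3b ⊕ 2b = 10
byte 13: 74 ⊕ df = ab
byte 14: 45 ⊕ e1 = a4

a7cb3be718ba5656824ddd8f10aba4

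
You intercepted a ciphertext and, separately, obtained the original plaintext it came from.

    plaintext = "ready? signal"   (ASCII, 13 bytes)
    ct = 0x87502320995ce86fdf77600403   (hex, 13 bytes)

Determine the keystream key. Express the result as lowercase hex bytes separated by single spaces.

Since ct = plaintext ⊕ key, XORing both sides with plaintext gives key = plaintext ⊕ ct.
01110010 ^ 10000111 = 11110101
01100101 ^ 01010000 = 00110101
01100001 ^ 00100011 = 01000010
01100100 ^ 00100000 = 01000100
01111001 ^ 10011001 = 11100000
00111111 ^ 01011100 = 01100011
00100000 ^ 11101000 = 11001000
01110011 ^ 01101111 = 00011100
01101001 ^ 11011111 = 10110110
01100111 ^ 01110111 = 00010000
01101110 ^ 01100000 = 00001110
01100001 ^ 00000100 = 01100101
01101100 ^ 00000011 = 01101111

f5 35 42 44 e0 63 c8 1c b6 10 0e 65 6f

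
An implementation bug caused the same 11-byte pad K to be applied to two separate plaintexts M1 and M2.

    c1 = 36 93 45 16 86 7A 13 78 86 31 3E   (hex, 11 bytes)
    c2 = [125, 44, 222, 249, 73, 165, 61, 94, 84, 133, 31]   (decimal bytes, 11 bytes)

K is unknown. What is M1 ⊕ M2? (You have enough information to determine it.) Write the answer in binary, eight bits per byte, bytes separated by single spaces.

c1 ⊕ c2 = (M1 ⊕ K) ⊕ (M2 ⊕ K) = M1 ⊕ M2 — the shared key cancels under XOR.
byte 0: 36 XOR 7d = 4b
byte 1: 93 XOR 2c = bf
byte 2: 45 XOR de = 9b
byte 3: 16 XOR f9 = ef
byte 4: 86 XOR 49 = cf
byte 5: 7a XOR a5 = df
byte 6: 13 XOR 3d = 2e
byte 7: 78 XOR 5e = 26
byte 8: 86 XOR 54 = d2
byte 9: 31 XOR 85 = b4
byte 10: 3e XOR 1f = 21

01001011 10111111 10011011 11101111 11001111 11011111 00101110 00100110 11010010 10110100 00100001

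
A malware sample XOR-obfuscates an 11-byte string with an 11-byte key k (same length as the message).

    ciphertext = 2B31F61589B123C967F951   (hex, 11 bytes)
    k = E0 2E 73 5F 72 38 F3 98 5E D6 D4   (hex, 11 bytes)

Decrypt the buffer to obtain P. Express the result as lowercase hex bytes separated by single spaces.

cb 1f 85 4a fb 89 d0 51 39 2f 85

byte 0: 2b ⊕ e0 = cb
byte 1: 31 ⊕ 2e = 1f
byte 2: f6 ⊕ 73 = 85
byte 3: 15 ⊕ 5f = 4a
byte 4: 89 ⊕ 72 = fb
byte 5: b1 ⊕ 38 = 89
byte 6: 23 ⊕ f3 = d0
byte 7: c9 ⊕ 98 = 51
byte 8: 67 ⊕ 5e = 39
byte 9: f9 ⊕ d6 = 2f
byte 10: 51 ⊕ d4 = 85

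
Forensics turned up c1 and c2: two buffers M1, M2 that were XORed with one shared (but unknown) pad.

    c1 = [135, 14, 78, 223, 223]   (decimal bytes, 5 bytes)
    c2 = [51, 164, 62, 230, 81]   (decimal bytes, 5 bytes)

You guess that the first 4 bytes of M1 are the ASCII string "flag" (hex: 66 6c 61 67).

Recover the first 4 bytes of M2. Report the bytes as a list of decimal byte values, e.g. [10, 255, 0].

First, c1 ⊕ c2 = (M1 ⊕ K) ⊕ (M2 ⊕ K) = M1 ⊕ M2, so the key drops out. Then M2 = (M1 ⊕ M2) ⊕ M1 over the first 4 bytes.
byte 0: (87 ^ 33) ^ 66 = b4 ^ 66 = d2
byte 1: (0e ^ a4) ^ 6c = aa ^ 6c = c6
byte 2: (4e ^ 3e) ^ 61 = 70 ^ 61 = 11
byte 3: (df ^ e6) ^ 67 = 39 ^ 67 = 5e

[210, 198, 17, 94]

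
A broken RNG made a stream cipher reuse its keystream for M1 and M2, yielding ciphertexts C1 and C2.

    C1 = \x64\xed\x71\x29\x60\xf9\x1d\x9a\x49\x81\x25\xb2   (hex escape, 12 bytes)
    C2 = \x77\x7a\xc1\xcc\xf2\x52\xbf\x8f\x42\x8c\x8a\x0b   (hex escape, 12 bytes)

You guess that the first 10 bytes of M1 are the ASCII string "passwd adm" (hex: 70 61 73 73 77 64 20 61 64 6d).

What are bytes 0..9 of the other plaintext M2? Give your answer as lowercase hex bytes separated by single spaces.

First, C1 ⊕ C2 = (M1 ⊕ K) ⊕ (M2 ⊕ K) = M1 ⊕ M2, so the key drops out. Then M2 = (M1 ⊕ M2) ⊕ M1 over the first 10 bytes.
byte 0: (64 ^ 77) ^ 70 = 13 ^ 70 = 63
byte 1: (ed ^ 7a) ^ 61 = 97 ^ 61 = f6
byte 2: (71 ^ c1) ^ 73 = b0 ^ 73 = c3
byte 3: (29 ^ cc) ^ 73 = e5 ^ 73 = 96
byte 4: (60 ^ f2) ^ 77 = 92 ^ 77 = e5
byte 5: (f9 ^ 52) ^ 64 = ab ^ 64 = cf
byte 6: (1d ^ bf) ^ 20 = a2 ^ 20 = 82
byte 7: (9a ^ 8f) ^ 61 = 15 ^ 61 = 74
byte 8: (49 ^ 42) ^ 64 = 0b ^ 64 = 6f
byte 9: (81 ^ 8c) ^ 6d = 0d ^ 6d = 60

63 f6 c3 96 e5 cf 82 74 6f 60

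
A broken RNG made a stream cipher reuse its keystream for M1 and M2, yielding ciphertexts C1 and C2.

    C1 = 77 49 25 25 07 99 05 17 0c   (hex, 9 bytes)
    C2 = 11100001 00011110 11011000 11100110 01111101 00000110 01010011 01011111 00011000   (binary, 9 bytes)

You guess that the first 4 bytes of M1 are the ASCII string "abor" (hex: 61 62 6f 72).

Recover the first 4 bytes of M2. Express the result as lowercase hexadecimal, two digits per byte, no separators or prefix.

First, C1 ⊕ C2 = (M1 ⊕ K) ⊕ (M2 ⊕ K) = M1 ⊕ M2, so the key drops out. Then M2 = (M1 ⊕ M2) ⊕ M1 over the first 4 bytes.
byte 0: (77 ^ e1) ^ 61 = 96 ^ 61 = f7
byte 1: (49 ^ 1e) ^ 62 = 57 ^ 62 = 35
byte 2: (25 ^ d8) ^ 6f = fd ^ 6f = 92
byte 3: (25 ^ e6) ^ 72 = c3 ^ 72 = b1

f73592b1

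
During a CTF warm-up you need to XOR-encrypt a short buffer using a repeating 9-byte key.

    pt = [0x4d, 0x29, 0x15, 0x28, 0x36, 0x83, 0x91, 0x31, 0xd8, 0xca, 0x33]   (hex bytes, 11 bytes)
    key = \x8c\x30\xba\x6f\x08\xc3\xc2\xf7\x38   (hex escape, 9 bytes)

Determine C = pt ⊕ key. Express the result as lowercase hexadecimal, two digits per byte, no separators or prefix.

c119af473e4053c6e04603

The 9-byte key repeats, so the effective keystream is 8c 30 ba 6f 08 c3 c2 f7 38 8c 30.
byte 0: 4d xor 8c = c1
byte 1: 29 xor 30 = 19
byte 2: 15 xor ba = af
byte 3: 28 xor 6f = 47
byte 4: 36 xor 08 = 3e
byte 5: 83 xor c3 = 40
byte 6: 91 xor c2 = 53
byte 7: 31 xor f7 = c6
byte 8: d8 xor 38 = e0
byte 9: ca xor 8c = 46
byte 10: 33 xor 30 = 03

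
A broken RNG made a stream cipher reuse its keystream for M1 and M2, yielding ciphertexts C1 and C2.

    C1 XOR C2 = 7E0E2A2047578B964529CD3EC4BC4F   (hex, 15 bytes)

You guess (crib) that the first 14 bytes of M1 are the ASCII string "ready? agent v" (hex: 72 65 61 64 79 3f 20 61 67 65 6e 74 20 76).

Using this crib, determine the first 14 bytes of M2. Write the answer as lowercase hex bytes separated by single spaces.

0c 6b 4b 44 3e 68 ab f7 22 4c a3 4a e4 ca

Since C1 ⊕ C2 = M1 ⊕ M2, XORing with the guessed M1 bytes yields the corresponding M2 bytes: M2 = (C1 ⊕ C2) ⊕ M1.
7e ^ 72 = 0c
0e ^ 65 = 6b
2a ^ 61 = 4b
20 ^ 64 = 44
47 ^ 79 = 3e
57 ^ 3f = 68
8b ^ 20 = ab
96 ^ 61 = f7
45 ^ 67 = 22
29 ^ 65 = 4c
cd ^ 6e = a3
3e ^ 74 = 4a
c4 ^ 20 = e4
bc ^ 76 = ca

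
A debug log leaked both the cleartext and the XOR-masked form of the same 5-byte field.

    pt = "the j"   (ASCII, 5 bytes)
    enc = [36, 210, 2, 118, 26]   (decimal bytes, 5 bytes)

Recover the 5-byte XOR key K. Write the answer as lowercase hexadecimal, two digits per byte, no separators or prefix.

Since enc = pt ⊕ K, XORing both sides with pt gives K = pt ⊕ enc.
01110100 ^ 00100100 = 01010000
01101000 ^ 11010010 = 10111010
01100101 ^ 00000010 = 01100111
00100000 ^ 01110110 = 01010110
01101010 ^ 00011010 = 01110000

50ba675670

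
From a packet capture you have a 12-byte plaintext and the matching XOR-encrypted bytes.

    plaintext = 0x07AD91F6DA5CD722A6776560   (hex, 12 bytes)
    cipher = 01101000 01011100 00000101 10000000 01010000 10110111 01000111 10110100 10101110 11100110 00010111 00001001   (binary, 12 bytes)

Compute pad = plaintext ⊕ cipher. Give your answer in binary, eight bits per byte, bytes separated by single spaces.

Since cipher = plaintext ⊕ pad, XORing both sides with plaintext gives pad = plaintext ⊕ cipher.
07 ^ 68 = 6f
ad ^ 5c = f1
91 ^ 05 = 94
f6 ^ 80 = 76
da ^ 50 = 8a
5c ^ b7 = eb
d7 ^ 47 = 90
22 ^ b4 = 96
a6 ^ ae = 08
77 ^ e6 = 91
65 ^ 17 = 72
60 ^ 09 = 69

01101111 11110001 10010100 01110110 10001010 11101011 10010000 10010110 00001000 10010001 01110010 01101001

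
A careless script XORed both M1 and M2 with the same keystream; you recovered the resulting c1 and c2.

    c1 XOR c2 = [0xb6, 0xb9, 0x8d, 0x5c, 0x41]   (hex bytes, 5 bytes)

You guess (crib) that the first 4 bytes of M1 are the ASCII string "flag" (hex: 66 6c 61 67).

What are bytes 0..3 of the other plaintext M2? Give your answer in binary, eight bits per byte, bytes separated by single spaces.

11010000 11010101 11101100 00111011

Since c1 ⊕ c2 = M1 ⊕ M2, XORing with the guessed M1 bytes yields the corresponding M2 bytes: M2 = (c1 ⊕ c2) ⊕ M1.
b6 XOR 66 = d0
b9 XOR 6c = d5
8d XOR 61 = ec
5c XOR 67 = 3b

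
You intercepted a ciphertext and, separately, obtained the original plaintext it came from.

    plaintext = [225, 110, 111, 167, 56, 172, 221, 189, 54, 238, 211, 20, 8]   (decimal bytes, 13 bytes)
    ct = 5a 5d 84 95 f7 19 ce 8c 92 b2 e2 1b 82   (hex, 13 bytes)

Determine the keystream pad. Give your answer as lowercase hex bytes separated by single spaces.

bb 33 eb 32 cf b5 13 31 a4 5c 31 0f 8a

Since ct = plaintext ⊕ pad, XORing both sides with plaintext gives pad = plaintext ⊕ ct.
byte 0: e1 XOR 5a = bb
byte 1: 6e XOR 5d = 33
byte 2: 6f XOR 84 = eb
byte 3: a7 XOR 95 = 32
byte 4: 38 XOR f7 = cf
byte 5: ac XOR 19 = b5
byte 6: dd XOR ce = 13
byte 7: bd XOR 8c = 31
byte 8: 36 XOR 92 = a4
byte 9: ee XOR b2 = 5c
byte 10: d3 XOR e2 = 31
byte 11: 14 XOR 1b = 0f
byte 12: 08 XOR 82 = 8a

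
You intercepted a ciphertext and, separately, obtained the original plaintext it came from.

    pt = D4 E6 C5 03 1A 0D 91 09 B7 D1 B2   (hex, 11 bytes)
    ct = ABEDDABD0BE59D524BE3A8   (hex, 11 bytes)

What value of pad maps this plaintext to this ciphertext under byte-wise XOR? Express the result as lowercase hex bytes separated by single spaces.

7f 0b 1f be 11 e8 0c 5b fc 32 1a

Since ct = pt ⊕ pad, XORing both sides with pt gives pad = pt ⊕ ct.
d4 ⊕ ab = 7f
e6 ⊕ ed = 0b
c5 ⊕ da = 1f
03 ⊕ bd = be
1a ⊕ 0b = 11
0d ⊕ e5 = e8
91 ⊕ 9d = 0c
09 ⊕ 52 = 5b
b7 ⊕ 4b = fc
d1 ⊕ e3 = 32
b2 ⊕ a8 = 1a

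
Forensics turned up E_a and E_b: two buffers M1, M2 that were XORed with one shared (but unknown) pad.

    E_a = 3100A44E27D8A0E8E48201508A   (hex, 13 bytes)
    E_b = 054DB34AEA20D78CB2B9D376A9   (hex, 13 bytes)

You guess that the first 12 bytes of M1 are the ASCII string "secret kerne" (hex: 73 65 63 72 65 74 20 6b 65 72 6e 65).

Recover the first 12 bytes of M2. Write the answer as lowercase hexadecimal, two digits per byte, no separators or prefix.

First, E_a ⊕ E_b = (M1 ⊕ K) ⊕ (M2 ⊕ K) = M1 ⊕ M2, so the key drops out. Then M2 = (M1 ⊕ M2) ⊕ M1 over the first 12 bytes.
byte 0: (31 ^ 05) ^ 73 = 34 ^ 73 = 47
byte 1: (00 ^ 4d) ^ 65 = 4d ^ 65 = 28
byte 2: (a4 ^ b3) ^ 63 = 17 ^ 63 = 74
byte 3: (4e ^ 4a) ^ 72 = 04 ^ 72 = 76
byte 4: (27 ^ ea) ^ 65 = cd ^ 65 = a8
byte 5: (d8 ^ 20) ^ 74 = f8 ^ 74 = 8c
byte 6: (a0 ^ d7) ^ 20 = 77 ^ 20 = 57
byte 7: (e8 ^ 8c) ^ 6b = 64 ^ 6b = 0f
byte 8: (e4 ^ b2) ^ 65 = 56 ^ 65 = 33
byte 9: (82 ^ b9) ^ 72 = 3b ^ 72 = 49
byte 10: (01 ^ d3) ^ 6e = d2 ^ 6e = bc
byte 11: (50 ^ 76) ^ 65 = 26 ^ 65 = 43

47287476a88c570f3349bc43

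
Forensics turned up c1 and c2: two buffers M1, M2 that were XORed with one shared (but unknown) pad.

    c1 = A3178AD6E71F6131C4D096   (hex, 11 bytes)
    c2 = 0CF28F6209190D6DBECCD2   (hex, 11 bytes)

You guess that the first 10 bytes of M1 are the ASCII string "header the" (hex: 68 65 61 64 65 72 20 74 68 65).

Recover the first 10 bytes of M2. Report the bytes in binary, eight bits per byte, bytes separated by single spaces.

11000111 10000000 01100100 11010000 10001011 01110100 01001100 00101000 00010010 01111001

First, c1 ⊕ c2 = (M1 ⊕ K) ⊕ (M2 ⊕ K) = M1 ⊕ M2, so the key drops out. Then M2 = (M1 ⊕ M2) ⊕ M1 over the first 10 bytes.
byte 0: (a3 ⊕ 0c) ⊕ 68 = af ⊕ 68 = c7
byte 1: (17 ⊕ f2) ⊕ 65 = e5 ⊕ 65 = 80
byte 2: (8a ⊕ 8f) ⊕ 61 = 05 ⊕ 61 = 64
byte 3: (d6 ⊕ 62) ⊕ 64 = b4 ⊕ 64 = d0
byte 4: (e7 ⊕ 09) ⊕ 65 = ee ⊕ 65 = 8b
byte 5: (1f ⊕ 19) ⊕ 72 = 06 ⊕ 72 = 74
byte 6: (61 ⊕ 0d) ⊕ 20 = 6c ⊕ 20 = 4c
byte 7: (31 ⊕ 6d) ⊕ 74 = 5c ⊕ 74 = 28
byte 8: (c4 ⊕ be) ⊕ 68 = 7a ⊕ 68 = 12
byte 9: (d0 ⊕ cc) ⊕ 65 = 1c ⊕ 65 = 79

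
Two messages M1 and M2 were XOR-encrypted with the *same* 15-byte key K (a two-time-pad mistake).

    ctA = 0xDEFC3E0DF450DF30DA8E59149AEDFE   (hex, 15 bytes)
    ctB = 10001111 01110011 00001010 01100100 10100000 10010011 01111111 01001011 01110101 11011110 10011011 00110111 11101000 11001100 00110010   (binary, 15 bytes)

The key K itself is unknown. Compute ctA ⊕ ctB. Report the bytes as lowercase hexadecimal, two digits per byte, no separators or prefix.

ctA ⊕ ctB = (M1 ⊕ K) ⊕ (M2 ⊕ K) = M1 ⊕ M2 — the shared key cancels under XOR.
de ^ 8f = 51
fc ^ 73 = 8f
3e ^ 0a = 34
0d ^ 64 = 69
f4 ^ a0 = 54
50 ^ 93 = c3
df ^ 7f = a0
30 ^ 4b = 7b
da ^ 75 = af
8e ^ de = 50
59 ^ 9b = c2
14 ^ 37 = 23
9a ^ e8 = 72
ed ^ cc = 21
fe ^ 32 = cc

518f346954c3a07baf50c2237221cc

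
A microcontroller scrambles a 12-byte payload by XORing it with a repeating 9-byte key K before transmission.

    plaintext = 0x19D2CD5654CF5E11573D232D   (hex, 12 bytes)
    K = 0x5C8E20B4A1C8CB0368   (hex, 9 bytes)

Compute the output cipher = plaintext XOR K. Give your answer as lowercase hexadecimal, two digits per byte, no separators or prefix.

455cede2f50795123f61ad0d

The 9-byte key repeats, so the effective keystream is 5c 8e 20 b4 a1 c8 cb 03 68 5c 8e 20.
byte 0: 00011001 ^ 01011100 = 01000101
byte 1: 11010010 ^ 10001110 = 01011100
byte 2: 11001101 ^ 00100000 = 11101101
byte 3: 01010110 ^ 10110100 = 11100010
byte 4: 01010100 ^ 10100001 = 11110101
byte 5: 11001111 ^ 11001000 = 00000111
byte 6: 01011110 ^ 11001011 = 10010101
byte 7: 00010001 ^ 00000011 = 00010010
byte 8: 01010111 ^ 01101000 = 00111111
byte 9: 00111101 ^ 01011100 = 01100001
byte 10: 00100011 ^ 10001110 = 10101101
byte 11: 00101101 ^ 00100000 = 00001101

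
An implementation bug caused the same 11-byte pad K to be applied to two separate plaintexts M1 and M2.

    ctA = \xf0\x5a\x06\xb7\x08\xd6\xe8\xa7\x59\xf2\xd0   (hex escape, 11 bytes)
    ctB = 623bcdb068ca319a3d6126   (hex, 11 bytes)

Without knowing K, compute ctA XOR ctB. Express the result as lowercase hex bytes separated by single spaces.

ctA ⊕ ctB = (M1 ⊕ K) ⊕ (M2 ⊕ K) = M1 ⊕ M2 — the shared key cancels under XOR.
byte 0: f0 ⊕ 62 = 92
byte 1: 5a ⊕ 3b = 61
byte 2: 06 ⊕ cd = cb
byte 3: b7 ⊕ b0 = 07
byte 4: 08 ⊕ 68 = 60
byte 5: d6 ⊕ ca = 1c
byte 6: e8 ⊕ 31 = d9
byte 7: a7 ⊕ 9a = 3d
byte 8: 59 ⊕ 3d = 64
byte 9: f2 ⊕ 61 = 93
byte 10: d0 ⊕ 26 = f6

92 61 cb 07 60 1c d9 3d 64 93 f6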